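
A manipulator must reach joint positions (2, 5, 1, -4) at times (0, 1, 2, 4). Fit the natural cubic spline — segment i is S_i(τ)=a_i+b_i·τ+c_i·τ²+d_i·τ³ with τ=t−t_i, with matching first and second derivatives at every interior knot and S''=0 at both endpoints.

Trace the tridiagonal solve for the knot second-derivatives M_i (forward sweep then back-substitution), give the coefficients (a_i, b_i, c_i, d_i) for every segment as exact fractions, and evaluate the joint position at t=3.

Δ: Δ0=3, Δ1=-4, Δ2=-5/2
row 1: diag=4, rhs=-42; c'=1/4, d'=-21/2
row 2: denom=6−1·1/4=23/4; d'=(9−1·-21/2)/(23/4)=78/23
back: M2=78/23
back: M1=-21/2−1/4·78/23=-261/23
M: M0=0, M1=-261/23, M2=78/23, M3=0
seg 0: a=2, c=M0/2=0, d=(M1−M0)/(6·1)=-87/46, b=Δ0−h0·(2M0+M1)/6=225/46
seg 1: a=5, c=M1/2=-261/46, d=(M2−M1)/(6·1)=113/46, b=Δ1−h1·(2M1+M2)/6=-18/23
seg 2: a=1, c=M2/2=39/23, d=(M3−M2)/(6·2)=-13/46, b=Δ2−h2·(2M2+M3)/6=-219/46
t_q=3 → seg 2, τ=1; S=1+-219/46·τ+39/23·τ²+-13/46·τ³=-54/23

  seg 0: a=2 b=225/46 c=0 d=-87/46
  seg 1: a=5 b=-18/23 c=-261/46 d=113/46
  seg 2: a=1 b=-219/46 c=39/23 d=-13/46
S(3) = -54/23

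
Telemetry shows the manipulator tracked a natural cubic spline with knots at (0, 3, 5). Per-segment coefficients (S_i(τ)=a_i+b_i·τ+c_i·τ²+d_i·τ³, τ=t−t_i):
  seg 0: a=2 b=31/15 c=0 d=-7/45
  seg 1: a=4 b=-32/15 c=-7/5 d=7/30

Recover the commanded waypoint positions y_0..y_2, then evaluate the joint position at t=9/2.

y_0=2 y_1=4 y_2=-4
S(9/2) = -25/16

y_0 = S_0(0) = a_0 = 2
y_1 = S_1(0) = a_1 = 4
y_2 = S_1(2) = -4
t_q=9/2 is in segment 1 (τ=3/2); S_1(τ)=-25/16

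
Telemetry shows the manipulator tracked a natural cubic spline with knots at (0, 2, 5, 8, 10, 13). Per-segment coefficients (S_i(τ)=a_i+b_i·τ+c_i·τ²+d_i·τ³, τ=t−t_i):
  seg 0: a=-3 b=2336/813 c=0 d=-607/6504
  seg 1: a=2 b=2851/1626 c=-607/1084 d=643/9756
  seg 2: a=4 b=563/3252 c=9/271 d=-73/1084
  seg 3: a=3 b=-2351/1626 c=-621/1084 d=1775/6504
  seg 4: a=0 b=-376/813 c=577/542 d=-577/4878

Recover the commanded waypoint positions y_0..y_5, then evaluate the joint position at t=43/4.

y_0 = S_0(0) = a_0 = -3
y_1 = S_1(0) = a_1 = 2
y_2 = S_2(0) = a_2 = 4
y_3 = S_3(0) = a_3 = 3
y_4 = S_4(0) = a_4 = 0
y_5 = S_4(3) = 5
t_q=43/4 is in segment 4 (τ=3/4); S_4(τ)=7009/34688

y_0=-3 y_1=2 y_2=4 y_3=3 y_4=0 y_5=5
S(43/4) = 7009/34688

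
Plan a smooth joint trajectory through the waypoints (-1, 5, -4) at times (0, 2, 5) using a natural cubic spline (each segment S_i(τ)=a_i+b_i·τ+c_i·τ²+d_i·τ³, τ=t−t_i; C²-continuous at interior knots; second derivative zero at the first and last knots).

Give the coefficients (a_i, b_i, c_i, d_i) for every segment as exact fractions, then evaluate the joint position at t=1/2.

Δ: Δ0=3, Δ1=-3
row 1: diag=10, rhs=-36; c'=3/10, d'=-18/5
back: M1=-18/5
M: M0=0, M1=-18/5, M2=0
seg 0: a=-1, c=M0/2=0, d=(M1−M0)/(6·2)=-3/10, b=Δ0−h0·(2M0+M1)/6=21/5
seg 1: a=5, c=M1/2=-9/5, d=(M2−M1)/(6·3)=1/5, b=Δ1−h1·(2M1+M2)/6=3/5
t_q=1/2 → seg 0, τ=1/2; S=-1+21/5·τ+0·τ²+-3/10·τ³=17/16

  seg 0: a=-1 b=21/5 c=0 d=-3/10
  seg 1: a=5 b=3/5 c=-9/5 d=1/5
S(1/2) = 17/16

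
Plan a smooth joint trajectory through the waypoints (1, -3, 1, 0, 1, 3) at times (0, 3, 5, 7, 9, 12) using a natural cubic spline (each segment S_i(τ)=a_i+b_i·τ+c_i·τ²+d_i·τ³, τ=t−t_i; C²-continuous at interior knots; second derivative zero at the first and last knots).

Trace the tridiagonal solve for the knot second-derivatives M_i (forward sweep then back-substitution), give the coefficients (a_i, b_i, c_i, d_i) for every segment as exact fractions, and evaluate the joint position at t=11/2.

  seg 0: a=1 b=-1763/672 c=0 d=289/2016
  seg 1: a=-3 b=419/336 c=289/224 d=-307/672
  seg 2: a=1 b=311/336 c=-325/224 d=31/84
  seg 3: a=0 b=-151/336 c=171/224 d=-97/672
  seg 4: a=1 b=293/336 c=-23/224 d=23/2016
S(11/2) = 1027/896

Δ: Δ0=-4/3, Δ1=2, Δ2=-1/2, Δ3=1/2, Δ4=2/3
row 1: diag=10, rhs=20; c'=1/5, d'=2
row 2: denom=8−2·1/5=38/5; d'=(-15−2·2)/(38/5)=-5/2
row 3: denom=8−2·5/19=142/19; d'=(6−2·-5/2)/(142/19)=209/142
row 4: denom=10−2·19/71=672/71; d'=(1−2·209/142)/(672/71)=-23/112
back: M4=-23/112
back: M3=209/142−19/71·-23/112=171/112
back: M2=-5/2−5/19·171/112=-325/112
back: M1=2−1/5·-325/112=289/112
M: M0=0, M1=289/112, M2=-325/112, M3=171/112, M4=-23/112, M5=0
seg 0: a=1, c=M0/2=0, d=(M1−M0)/(6·3)=289/2016, b=Δ0−h0·(2M0+M1)/6=-1763/672
seg 1: a=-3, c=M1/2=289/224, d=(M2−M1)/(6·2)=-307/672, b=Δ1−h1·(2M1+M2)/6=419/336
seg 2: a=1, c=M2/2=-325/224, d=(M3−M2)/(6·2)=31/84, b=Δ2−h2·(2M2+M3)/6=311/336
seg 3: a=0, c=M3/2=171/224, d=(M4−M3)/(6·2)=-97/672, b=Δ3−h3·(2M3+M4)/6=-151/336
seg 4: a=1, c=M4/2=-23/224, d=(M5−M4)/(6·3)=23/2016, b=Δ4−h4·(2M4+M5)/6=293/336
t_q=11/2 → seg 2, τ=1/2; S=1+311/336·τ+-325/224·τ²+31/84·τ³=1027/896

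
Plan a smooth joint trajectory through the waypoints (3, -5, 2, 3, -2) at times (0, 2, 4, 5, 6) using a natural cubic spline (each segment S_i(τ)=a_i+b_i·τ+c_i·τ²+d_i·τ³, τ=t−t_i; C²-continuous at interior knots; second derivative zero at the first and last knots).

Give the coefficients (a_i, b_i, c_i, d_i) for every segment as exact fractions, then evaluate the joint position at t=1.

Δ: Δ0=-4, Δ1=7/2, Δ2=1, Δ3=-5
row 1: diag=8, rhs=45; c'=1/4, d'=45/8
row 2: denom=6−2·1/4=11/2; d'=(-15−2·45/8)/(11/2)=-105/22
row 3: denom=4−1·2/11=42/11; d'=(-36−1·-105/22)/(42/11)=-229/28
back: M3=-229/28
back: M2=-105/22−2/11·-229/28=-23/7
back: M1=45/8−1/4·-23/7=361/56
M: M0=0, M1=361/56, M2=-23/7, M3=-229/28, M4=0
seg 0: a=3, c=M0/2=0, d=(M1−M0)/(6·2)=361/672, b=Δ0−h0·(2M0+M1)/6=-1033/168
seg 1: a=-5, c=M1/2=361/112, d=(M2−M1)/(6·2)=-545/672, b=Δ1−h1·(2M1+M2)/6=25/84
seg 2: a=2, c=M2/2=-23/14, d=(M3−M2)/(6·1)=-137/168, b=Δ2−h2·(2M2+M3)/6=83/24
seg 3: a=3, c=M3/2=-229/56, d=(M4−M3)/(6·1)=229/168, b=Δ3−h3·(2M3+M4)/6=-191/84
t_q=1 → seg 0, τ=1; S=3+-1033/168·τ+0·τ²+361/672·τ³=-585/224

  seg 0: a=3 b=-1033/168 c=0 d=361/672
  seg 1: a=-5 b=25/84 c=361/112 d=-545/672
  seg 2: a=2 b=83/24 c=-23/14 d=-137/168
  seg 3: a=3 b=-191/84 c=-229/56 d=229/168
S(1) = -585/224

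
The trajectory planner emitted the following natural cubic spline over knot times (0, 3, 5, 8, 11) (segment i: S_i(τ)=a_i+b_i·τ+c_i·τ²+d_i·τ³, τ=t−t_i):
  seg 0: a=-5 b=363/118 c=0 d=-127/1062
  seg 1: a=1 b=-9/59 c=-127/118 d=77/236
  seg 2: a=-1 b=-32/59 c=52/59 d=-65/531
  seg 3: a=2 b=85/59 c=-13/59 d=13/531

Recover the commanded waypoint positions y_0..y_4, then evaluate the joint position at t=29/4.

y_0 = S_0(0) = a_0 = -5
y_1 = S_1(0) = a_1 = 1
y_2 = S_2(0) = a_2 = -1
y_3 = S_3(0) = a_3 = 2
y_4 = S_3(3) = 5
t_q=29/4 is in segment 2 (τ=9/4); S_2(τ)=3199/3776

y_0=-5 y_1=1 y_2=-1 y_3=2 y_4=5
S(29/4) = 3199/3776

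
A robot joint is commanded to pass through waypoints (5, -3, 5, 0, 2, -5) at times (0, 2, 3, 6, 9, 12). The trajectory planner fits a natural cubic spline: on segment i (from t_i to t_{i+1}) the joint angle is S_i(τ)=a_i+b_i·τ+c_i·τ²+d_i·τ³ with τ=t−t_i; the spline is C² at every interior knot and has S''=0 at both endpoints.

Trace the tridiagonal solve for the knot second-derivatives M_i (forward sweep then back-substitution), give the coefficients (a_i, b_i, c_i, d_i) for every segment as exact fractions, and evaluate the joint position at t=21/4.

Δ: Δ0=-4, Δ1=8, Δ2=-5/3, Δ3=2/3, Δ4=-7/3
row 1: diag=6, rhs=72; c'=1/6, d'=12
row 2: denom=8−1·1/6=47/6; d'=(-58−1·12)/(47/6)=-420/47
row 3: denom=12−3·18/47=510/47; d'=(14−3·-420/47)/(510/47)=959/255
row 4: denom=12−3·47/170=1899/170; d'=(-18−3·959/255)/(1899/170)=-4978/1899
back: M4=-4978/1899
back: M3=959/255−47/170·-4978/1899=8518/1899
back: M2=-420/47−18/47·8518/1899=-2248/211
back: M1=12−1/6·-2248/211=8720/633
M: M0=0, M1=8720/633, M2=-2248/211, M3=8518/1899, M4=-4978/1899, M5=0
seg 0: a=5, c=M0/2=0, d=(M1−M0)/(6·2)=2180/1899, b=Δ0−h0·(2M0+M1)/6=-16316/1899
seg 1: a=-3, c=M1/2=4360/633, d=(M2−M1)/(6·1)=-7732/1899, b=Δ1−h1·(2M1+M2)/6=9844/1899
seg 2: a=5, c=M2/2=-1124/211, d=(M3−M2)/(6·3)=14375/17091, b=Δ2−h2·(2M2+M3)/6=12808/1899
seg 3: a=0, c=M3/2=4259/1899, d=(M4−M3)/(6·3)=-6748/17091, b=Δ3−h3·(2M3+M4)/6=-4763/1899
seg 4: a=2, c=M4/2=-2489/1899, d=(M5−M4)/(6·3)=2489/17091, b=Δ4−h4·(2M4+M5)/6=547/1899
t_q=21/4 → seg 2, τ=9/4; S=5+12808/1899·τ+-1124/211·τ²+14375/17091·τ³=37647/13504

  seg 0: a=5 b=-16316/1899 c=0 d=2180/1899
  seg 1: a=-3 b=9844/1899 c=4360/633 d=-7732/1899
  seg 2: a=5 b=12808/1899 c=-1124/211 d=14375/17091
  seg 3: a=0 b=-4763/1899 c=4259/1899 d=-6748/17091
  seg 4: a=2 b=547/1899 c=-2489/1899 d=2489/17091
S(21/4) = 37647/13504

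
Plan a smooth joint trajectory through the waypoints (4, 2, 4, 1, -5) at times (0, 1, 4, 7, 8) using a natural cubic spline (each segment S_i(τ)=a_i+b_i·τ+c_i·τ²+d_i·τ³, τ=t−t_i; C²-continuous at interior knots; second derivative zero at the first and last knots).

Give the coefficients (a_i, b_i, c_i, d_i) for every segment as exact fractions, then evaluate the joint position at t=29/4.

  seg 0: a=4 b=-1475/624 c=0 d=227/624
  seg 1: a=2 b=-397/312 c=227/208 d=-833/5616
  seg 2: a=4 b=61/48 c=-19/78 d=-961/5616
  seg 3: a=1 b=-1501/312 c=-371/208 d=371/624
S(29/4) = -4059/13312

Δ: Δ0=-2, Δ1=2/3, Δ2=-1, Δ3=-6
row 1: diag=8, rhs=16; c'=3/8, d'=2
row 2: denom=12−3·3/8=87/8; d'=(-10−3·2)/(87/8)=-128/87
row 3: denom=8−3·8/29=208/29; d'=(-30−3·-128/87)/(208/29)=-371/104
back: M3=-371/104
back: M2=-128/87−8/29·-371/104=-19/39
back: M1=2−3/8·-19/39=227/104
M: M0=0, M1=227/104, M2=-19/39, M3=-371/104, M4=0
seg 0: a=4, c=M0/2=0, d=(M1−M0)/(6·1)=227/624, b=Δ0−h0·(2M0+M1)/6=-1475/624
seg 1: a=2, c=M1/2=227/208, d=(M2−M1)/(6·3)=-833/5616, b=Δ1−h1·(2M1+M2)/6=-397/312
seg 2: a=4, c=M2/2=-19/78, d=(M3−M2)/(6·3)=-961/5616, b=Δ2−h2·(2M2+M3)/6=61/48
seg 3: a=1, c=M3/2=-371/208, d=(M4−M3)/(6·1)=371/624, b=Δ3−h3·(2M3+M4)/6=-1501/312
t_q=29/4 → seg 3, τ=1/4; S=1+-1501/312·τ+-371/208·τ²+371/624·τ³=-4059/13312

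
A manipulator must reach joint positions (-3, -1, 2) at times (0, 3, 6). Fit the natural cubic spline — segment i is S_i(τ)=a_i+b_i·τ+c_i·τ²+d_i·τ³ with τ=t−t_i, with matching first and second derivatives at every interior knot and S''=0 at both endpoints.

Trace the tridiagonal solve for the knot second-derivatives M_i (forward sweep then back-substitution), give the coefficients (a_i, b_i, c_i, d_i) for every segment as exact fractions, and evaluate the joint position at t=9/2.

  seg 0: a=-3 b=7/12 c=0 d=1/108
  seg 1: a=-1 b=5/6 c=1/12 d=-1/108
S(9/2) = 13/32

Δ: Δ0=2/3, Δ1=1
row 1: diag=12, rhs=2; c'=1/4, d'=1/6
back: M1=1/6
M: M0=0, M1=1/6, M2=0
seg 0: a=-3, c=M0/2=0, d=(M1−M0)/(6·3)=1/108, b=Δ0−h0·(2M0+M1)/6=7/12
seg 1: a=-1, c=M1/2=1/12, d=(M2−M1)/(6·3)=-1/108, b=Δ1−h1·(2M1+M2)/6=5/6
t_q=9/2 → seg 1, τ=3/2; S=-1+5/6·τ+1/12·τ²+-1/108·τ³=13/32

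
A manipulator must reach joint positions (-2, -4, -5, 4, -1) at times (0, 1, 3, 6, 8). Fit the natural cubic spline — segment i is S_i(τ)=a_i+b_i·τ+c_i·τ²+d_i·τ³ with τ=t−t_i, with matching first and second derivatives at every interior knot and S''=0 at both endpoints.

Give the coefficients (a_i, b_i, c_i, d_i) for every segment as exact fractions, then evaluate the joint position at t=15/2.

  seg 0: a=-2 b=-2091/1012 c=0 d=67/1012
  seg 1: a=-4 b=-945/506 c=201/1012 d=491/2024
  seg 2: a=-5 b=465/253 c=837/506 d=-641/1518
  seg 3: a=4 b=183/506 c=-543/253 d=181/506
S(15/2) = 3727/4048

Δ: Δ0=-2, Δ1=-1/2, Δ2=3, Δ3=-5/2
row 1: diag=6, rhs=9; c'=1/3, d'=3/2
row 2: denom=10−2·1/3=28/3; d'=(21−2·3/2)/(28/3)=27/14
row 3: denom=10−3·9/28=253/28; d'=(-33−3·27/14)/(253/28)=-1086/253
back: M3=-1086/253
back: M2=27/14−9/28·-1086/253=837/253
back: M1=3/2−1/3·837/253=201/506
M: M0=0, M1=201/506, M2=837/253, M3=-1086/253, M4=0
seg 0: a=-2, c=M0/2=0, d=(M1−M0)/(6·1)=67/1012, b=Δ0−h0·(2M0+M1)/6=-2091/1012
seg 1: a=-4, c=M1/2=201/1012, d=(M2−M1)/(6·2)=491/2024, b=Δ1−h1·(2M1+M2)/6=-945/506
seg 2: a=-5, c=M2/2=837/506, d=(M3−M2)/(6·3)=-641/1518, b=Δ2−h2·(2M2+M3)/6=465/253
seg 3: a=4, c=M3/2=-543/253, d=(M4−M3)/(6·2)=181/506, b=Δ3−h3·(2M3+M4)/6=183/506
t_q=15/2 → seg 3, τ=3/2; S=4+183/506·τ+-543/253·τ²+181/506·τ³=3727/4048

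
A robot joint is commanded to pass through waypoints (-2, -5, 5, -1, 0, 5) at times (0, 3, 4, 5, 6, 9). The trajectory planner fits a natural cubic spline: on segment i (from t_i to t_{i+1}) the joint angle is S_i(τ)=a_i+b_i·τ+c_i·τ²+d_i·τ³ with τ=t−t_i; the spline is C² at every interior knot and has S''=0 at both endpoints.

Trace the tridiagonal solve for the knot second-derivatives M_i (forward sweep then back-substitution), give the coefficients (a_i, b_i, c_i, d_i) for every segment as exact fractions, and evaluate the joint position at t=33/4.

  seg 0: a=-2 b=-6379/897 c=0 d=5482/8073
  seg 1: a=-5 b=10067/897 c=5482/897 d=-2193/299
  seg 2: a=5 b=1294/897 c=-14255/897 d=583/69
  seg 3: a=-1 b=-1493/299 c=8482/897 d=-3106/897
  seg 4: a=0 b=3167/897 c=-836/897 d=836/8073
S(33/4) = 21075/4784

Δ: Δ0=-1, Δ1=10, Δ2=-6, Δ3=1, Δ4=5/3
row 1: diag=8, rhs=66; c'=1/8, d'=33/4
row 2: denom=4−1·1/8=31/8; d'=(-96−1·33/4)/(31/8)=-834/31
row 3: denom=4−1·8/31=116/31; d'=(42−1·-834/31)/(116/31)=534/29
row 4: denom=8−1·31/116=897/116; d'=(4−1·534/29)/(897/116)=-1672/897
back: M4=-1672/897
back: M3=534/29−31/116·-1672/897=16964/897
back: M2=-834/31−8/31·16964/897=-28510/897
back: M1=33/4−1/8·-28510/897=10964/897
M: M0=0, M1=10964/897, M2=-28510/897, M3=16964/897, M4=-1672/897, M5=0
seg 0: a=-2, c=M0/2=0, d=(M1−M0)/(6·3)=5482/8073, b=Δ0−h0·(2M0+M1)/6=-6379/897
seg 1: a=-5, c=M1/2=5482/897, d=(M2−M1)/(6·1)=-2193/299, b=Δ1−h1·(2M1+M2)/6=10067/897
seg 2: a=5, c=M2/2=-14255/897, d=(M3−M2)/(6·1)=583/69, b=Δ2−h2·(2M2+M3)/6=1294/897
seg 3: a=-1, c=M3/2=8482/897, d=(M4−M3)/(6·1)=-3106/897, b=Δ3−h3·(2M3+M4)/6=-1493/299
seg 4: a=0, c=M4/2=-836/897, d=(M5−M4)/(6·3)=836/8073, b=Δ4−h4·(2M4+M5)/6=3167/897
t_q=33/4 → seg 4, τ=9/4; S=0+3167/897·τ+-836/897·τ²+836/8073·τ³=21075/4784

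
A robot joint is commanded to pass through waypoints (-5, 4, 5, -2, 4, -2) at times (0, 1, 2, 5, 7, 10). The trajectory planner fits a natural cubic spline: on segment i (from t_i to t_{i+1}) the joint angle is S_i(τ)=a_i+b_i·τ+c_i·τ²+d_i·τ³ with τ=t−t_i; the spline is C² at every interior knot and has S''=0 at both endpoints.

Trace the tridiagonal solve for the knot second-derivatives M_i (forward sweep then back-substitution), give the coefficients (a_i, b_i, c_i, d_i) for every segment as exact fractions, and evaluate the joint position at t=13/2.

Δ: Δ0=9, Δ1=1, Δ2=-7/3, Δ3=3, Δ4=-2
row 1: diag=4, rhs=-48; c'=1/4, d'=-12
row 2: denom=8−1·1/4=31/4; d'=(-20−1·-12)/(31/4)=-32/31
row 3: denom=10−3·12/31=274/31; d'=(32−3·-32/31)/(274/31)=544/137
row 4: denom=10−2·31/137=1308/137; d'=(-30−2·544/137)/(1308/137)=-2599/654
back: M4=-2599/654
back: M3=544/137−31/137·-2599/654=3185/654
back: M2=-32/31−12/31·3185/654=-318/109
back: M1=-12−1/4·-318/109=-2457/218
M: M0=0, M1=-2457/218, M2=-318/109, M3=3185/654, M4=-2599/654, M5=0
seg 0: a=-5, c=M0/2=0, d=(M1−M0)/(6·1)=-819/436, b=Δ0−h0·(2M0+M1)/6=4743/436
seg 1: a=4, c=M1/2=-2457/436, d=(M2−M1)/(6·1)=607/436, b=Δ1−h1·(2M1+M2)/6=1143/218
seg 2: a=5, c=M2/2=-159/109, d=(M3−M2)/(6·3)=5093/11772, b=Δ2−h2·(2M2+M3)/6=-807/436
seg 3: a=-2, c=M3/2=3185/1308, d=(M4−M3)/(6·2)=-241/327, b=Δ3−h3·(2M3+M4)/6=235/218
seg 4: a=4, c=M4/2=-2599/1308, d=(M5−M4)/(6·3)=2599/11772, b=Δ4−h4·(2M4+M5)/6=1291/654
t_q=13/2 → seg 3, τ=3/2; S=-2+235/218·τ+3185/1308·τ²+-241/327·τ³=4549/1744

  seg 0: a=-5 b=4743/436 c=0 d=-819/436
  seg 1: a=4 b=1143/218 c=-2457/436 d=607/436
  seg 2: a=5 b=-807/436 c=-159/109 d=5093/11772
  seg 3: a=-2 b=235/218 c=3185/1308 d=-241/327
  seg 4: a=4 b=1291/654 c=-2599/1308 d=2599/11772
S(13/2) = 4549/1744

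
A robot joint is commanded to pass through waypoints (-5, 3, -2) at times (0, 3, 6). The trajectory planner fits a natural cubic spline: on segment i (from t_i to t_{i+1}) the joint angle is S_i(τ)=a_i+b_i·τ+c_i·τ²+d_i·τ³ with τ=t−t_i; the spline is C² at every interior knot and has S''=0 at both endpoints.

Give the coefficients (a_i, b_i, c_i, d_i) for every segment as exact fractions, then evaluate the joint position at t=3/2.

  seg 0: a=-5 b=15/4 c=0 d=-13/108
  seg 1: a=3 b=1/2 c=-13/12 d=13/108
S(3/2) = 7/32

Δ: Δ0=8/3, Δ1=-5/3
row 1: diag=12, rhs=-26; c'=1/4, d'=-13/6
back: M1=-13/6
M: M0=0, M1=-13/6, M2=0
seg 0: a=-5, c=M0/2=0, d=(M1−M0)/(6·3)=-13/108, b=Δ0−h0·(2M0+M1)/6=15/4
seg 1: a=3, c=M1/2=-13/12, d=(M2−M1)/(6·3)=13/108, b=Δ1−h1·(2M1+M2)/6=1/2
t_q=3/2 → seg 0, τ=3/2; S=-5+15/4·τ+0·τ²+-13/108·τ³=7/32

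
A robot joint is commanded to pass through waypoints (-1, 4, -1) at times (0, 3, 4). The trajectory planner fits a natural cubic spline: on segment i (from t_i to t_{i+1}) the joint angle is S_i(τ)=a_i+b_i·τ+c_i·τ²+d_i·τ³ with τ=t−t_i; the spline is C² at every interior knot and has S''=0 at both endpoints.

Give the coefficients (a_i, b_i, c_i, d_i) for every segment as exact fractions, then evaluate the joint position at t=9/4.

Δ: Δ0=5/3, Δ1=-5
row 1: diag=8, rhs=-40; c'=1/8, d'=-5
back: M1=-5
M: M0=0, M1=-5, M2=0
seg 0: a=-1, c=M0/2=0, d=(M1−M0)/(6·3)=-5/18, b=Δ0−h0·(2M0+M1)/6=25/6
seg 1: a=4, c=M1/2=-5/2, d=(M2−M1)/(6·1)=5/6, b=Δ1−h1·(2M1+M2)/6=-10/3
t_q=9/4 → seg 0, τ=9/4; S=-1+25/6·τ+0·τ²+-5/18·τ³=667/128

  seg 0: a=-1 b=25/6 c=0 d=-5/18
  seg 1: a=4 b=-10/3 c=-5/2 d=5/6
S(9/4) = 667/128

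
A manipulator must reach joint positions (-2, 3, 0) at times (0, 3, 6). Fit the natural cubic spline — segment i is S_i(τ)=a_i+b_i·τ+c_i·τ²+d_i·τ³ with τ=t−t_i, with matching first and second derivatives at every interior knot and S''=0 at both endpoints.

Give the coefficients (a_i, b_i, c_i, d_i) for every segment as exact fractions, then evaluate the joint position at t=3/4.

Δ: Δ0=5/3, Δ1=-1
row 1: diag=12, rhs=-16; c'=1/4, d'=-4/3
back: M1=-4/3
M: M0=0, M1=-4/3, M2=0
seg 0: a=-2, c=M0/2=0, d=(M1−M0)/(6·3)=-2/27, b=Δ0−h0·(2M0+M1)/6=7/3
seg 1: a=3, c=M1/2=-2/3, d=(M2−M1)/(6·3)=2/27, b=Δ1−h1·(2M1+M2)/6=1/3
t_q=3/4 → seg 0, τ=3/4; S=-2+7/3·τ+0·τ²+-2/27·τ³=-9/32

  seg 0: a=-2 b=7/3 c=0 d=-2/27
  seg 1: a=3 b=1/3 c=-2/3 d=2/27
S(3/4) = -9/32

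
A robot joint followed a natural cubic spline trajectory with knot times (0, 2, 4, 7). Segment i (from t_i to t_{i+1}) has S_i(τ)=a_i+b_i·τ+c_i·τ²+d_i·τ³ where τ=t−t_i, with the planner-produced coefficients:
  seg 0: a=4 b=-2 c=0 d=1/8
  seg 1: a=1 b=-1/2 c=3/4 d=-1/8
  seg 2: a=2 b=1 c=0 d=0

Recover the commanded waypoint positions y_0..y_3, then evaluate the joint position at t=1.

y_0 = S_0(0) = a_0 = 4
y_1 = S_1(0) = a_1 = 1
y_2 = S_2(0) = a_2 = 2
y_3 = S_2(3) = 5
t_q=1 is in segment 0 (τ=1); S_0(τ)=17/8

y_0=4 y_1=1 y_2=2 y_3=5
S(1) = 17/8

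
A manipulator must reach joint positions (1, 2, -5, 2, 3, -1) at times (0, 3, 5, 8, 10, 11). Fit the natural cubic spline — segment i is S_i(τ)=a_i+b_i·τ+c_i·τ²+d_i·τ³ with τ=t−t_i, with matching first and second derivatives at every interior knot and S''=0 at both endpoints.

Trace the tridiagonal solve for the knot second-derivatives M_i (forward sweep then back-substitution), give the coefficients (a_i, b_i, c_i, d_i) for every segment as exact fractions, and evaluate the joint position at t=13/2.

  seg 0: a=1 b=9427/4836 c=0 d=-2605/14508
  seg 1: a=2 b=-7009/2418 c=-2605/1612 d=6361/9672
  seg 2: a=-5 b=-1778/1209 c=939/403 d=-428/1209
  seg 3: a=2 b=3568/1209 c=-345/403 d=-1787/9672
  seg 4: a=3 b=-6505/2418 c=-3167/1612 d=3167/4836
S(13/2) = -5091/1612

Δ: Δ0=1/3, Δ1=-7/2, Δ2=7/3, Δ3=1/2, Δ4=-4
row 1: diag=10, rhs=-23; c'=1/5, d'=-23/10
row 2: denom=10−2·1/5=48/5; d'=(35−2·-23/10)/(48/5)=33/8
row 3: denom=10−3·5/16=145/16; d'=(-11−3·33/8)/(145/16)=-374/145
row 4: denom=6−2·32/145=806/145; d'=(-27−2·-374/145)/(806/145)=-3167/806
back: M4=-3167/806
back: M3=-374/145−32/145·-3167/806=-690/403
back: M2=33/8−5/16·-690/403=1878/403
back: M1=-23/10−1/5·1878/403=-2605/806
M: M0=0, M1=-2605/806, M2=1878/403, M3=-690/403, M4=-3167/806, M5=0
seg 0: a=1, c=M0/2=0, d=(M1−M0)/(6·3)=-2605/14508, b=Δ0−h0·(2M0+M1)/6=9427/4836
seg 1: a=2, c=M1/2=-2605/1612, d=(M2−M1)/(6·2)=6361/9672, b=Δ1−h1·(2M1+M2)/6=-7009/2418
seg 2: a=-5, c=M2/2=939/403, d=(M3−M2)/(6·3)=-428/1209, b=Δ2−h2·(2M2+M3)/6=-1778/1209
seg 3: a=2, c=M3/2=-345/403, d=(M4−M3)/(6·2)=-1787/9672, b=Δ3−h3·(2M3+M4)/6=3568/1209
seg 4: a=3, c=M4/2=-3167/1612, d=(M5−M4)/(6·1)=3167/4836, b=Δ4−h4·(2M4+M5)/6=-6505/2418
t_q=13/2 → seg 2, τ=3/2; S=-5+-1778/1209·τ+939/403·τ²+-428/1209·τ³=-5091/1612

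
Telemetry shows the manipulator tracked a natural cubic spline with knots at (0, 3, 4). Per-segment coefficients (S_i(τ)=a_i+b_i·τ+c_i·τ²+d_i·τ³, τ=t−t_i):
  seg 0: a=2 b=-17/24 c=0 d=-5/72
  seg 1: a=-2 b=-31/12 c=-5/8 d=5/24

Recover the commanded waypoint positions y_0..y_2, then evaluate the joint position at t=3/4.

y_0=2 y_1=-2 y_2=-5
S(3/4) = 737/512

y_0 = S_0(0) = a_0 = 2
y_1 = S_1(0) = a_1 = -2
y_2 = S_1(1) = -5
t_q=3/4 is in segment 0 (τ=3/4); S_0(τ)=737/512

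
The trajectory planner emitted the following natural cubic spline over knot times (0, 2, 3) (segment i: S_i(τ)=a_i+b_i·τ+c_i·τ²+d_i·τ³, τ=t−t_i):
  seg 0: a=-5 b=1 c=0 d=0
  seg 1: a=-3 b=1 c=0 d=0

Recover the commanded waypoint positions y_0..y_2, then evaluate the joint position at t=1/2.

y_0 = S_0(0) = a_0 = -5
y_1 = S_1(0) = a_1 = -3
y_2 = S_1(1) = -2
t_q=1/2 is in segment 0 (τ=1/2); S_0(τ)=-9/2

y_0=-5 y_1=-3 y_2=-2
S(1/2) = -9/2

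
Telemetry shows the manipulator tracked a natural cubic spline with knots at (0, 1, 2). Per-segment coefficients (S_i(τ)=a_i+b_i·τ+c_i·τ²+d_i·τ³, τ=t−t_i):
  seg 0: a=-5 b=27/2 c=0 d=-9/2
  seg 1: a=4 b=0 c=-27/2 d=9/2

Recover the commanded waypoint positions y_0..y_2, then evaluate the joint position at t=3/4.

y_0=-5 y_1=4 y_2=-5
S(3/4) = 413/128

y_0 = S_0(0) = a_0 = -5
y_1 = S_1(0) = a_1 = 4
y_2 = S_1(1) = -5
t_q=3/4 is in segment 0 (τ=3/4); S_0(τ)=413/128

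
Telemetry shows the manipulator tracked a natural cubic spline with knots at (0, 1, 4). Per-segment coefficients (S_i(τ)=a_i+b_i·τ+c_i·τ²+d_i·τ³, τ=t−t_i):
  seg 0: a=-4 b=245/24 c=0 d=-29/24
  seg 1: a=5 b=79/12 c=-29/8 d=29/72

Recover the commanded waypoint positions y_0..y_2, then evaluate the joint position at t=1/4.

y_0 = S_0(0) = a_0 = -4
y_1 = S_1(0) = a_1 = 5
y_2 = S_1(3) = 3
t_q=1/4 is in segment 0 (τ=1/4); S_0(τ)=-751/512

y_0=-4 y_1=5 y_2=3
S(1/4) = -751/512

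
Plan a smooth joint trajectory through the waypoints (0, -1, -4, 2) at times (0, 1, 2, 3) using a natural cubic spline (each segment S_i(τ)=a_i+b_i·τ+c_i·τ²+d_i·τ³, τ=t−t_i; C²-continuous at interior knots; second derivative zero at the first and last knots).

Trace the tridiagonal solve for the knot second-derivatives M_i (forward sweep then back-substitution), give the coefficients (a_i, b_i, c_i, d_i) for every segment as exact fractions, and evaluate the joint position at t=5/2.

Δ: Δ0=-1, Δ1=-3, Δ2=6
row 1: diag=4, rhs=-12; c'=1/4, d'=-3
row 2: denom=4−1·1/4=15/4; d'=(54−1·-3)/(15/4)=76/5
back: M2=76/5
back: M1=-3−1/4·76/5=-34/5
M: M0=0, M1=-34/5, M2=76/5, M3=0
seg 0: a=0, c=M0/2=0, d=(M1−M0)/(6·1)=-17/15, b=Δ0−h0·(2M0+M1)/6=2/15
seg 1: a=-1, c=M1/2=-17/5, d=(M2−M1)/(6·1)=11/3, b=Δ1−h1·(2M1+M2)/6=-49/15
seg 2: a=-4, c=M2/2=38/5, d=(M3−M2)/(6·1)=-38/15, b=Δ2−h2·(2M2+M3)/6=14/15
t_q=5/2 → seg 2, τ=1/2; S=-4+14/15·τ+38/5·τ²+-38/15·τ³=-39/20

  seg 0: a=0 b=2/15 c=0 d=-17/15
  seg 1: a=-1 b=-49/15 c=-17/5 d=11/3
  seg 2: a=-4 b=14/15 c=38/5 d=-38/15
S(5/2) = -39/20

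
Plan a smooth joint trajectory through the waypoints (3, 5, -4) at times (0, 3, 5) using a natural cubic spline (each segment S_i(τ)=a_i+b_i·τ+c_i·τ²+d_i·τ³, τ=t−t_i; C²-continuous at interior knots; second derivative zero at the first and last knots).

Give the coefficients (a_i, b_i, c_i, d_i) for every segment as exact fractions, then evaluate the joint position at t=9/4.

  seg 0: a=3 b=133/60 c=0 d=-31/180
  seg 1: a=5 b=-73/30 c=-31/20 d=31/120
S(9/4) = 7713/1280

Δ: Δ0=2/3, Δ1=-9/2
row 1: diag=10, rhs=-31; c'=1/5, d'=-31/10
back: M1=-31/10
M: M0=0, M1=-31/10, M2=0
seg 0: a=3, c=M0/2=0, d=(M1−M0)/(6·3)=-31/180, b=Δ0−h0·(2M0+M1)/6=133/60
seg 1: a=5, c=M1/2=-31/20, d=(M2−M1)/(6·2)=31/120, b=Δ1−h1·(2M1+M2)/6=-73/30
t_q=9/4 → seg 0, τ=9/4; S=3+133/60·τ+0·τ²+-31/180·τ³=7713/1280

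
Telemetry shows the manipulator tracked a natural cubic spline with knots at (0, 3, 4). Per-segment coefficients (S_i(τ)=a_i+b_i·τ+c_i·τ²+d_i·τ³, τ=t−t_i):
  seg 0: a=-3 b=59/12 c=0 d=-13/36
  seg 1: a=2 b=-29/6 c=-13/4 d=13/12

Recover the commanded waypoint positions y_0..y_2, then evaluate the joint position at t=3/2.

y_0=-3 y_1=2 y_2=-5
S(3/2) = 101/32

y_0 = S_0(0) = a_0 = -3
y_1 = S_1(0) = a_1 = 2
y_2 = S_1(1) = -5
t_q=3/2 is in segment 0 (τ=3/2); S_0(τ)=101/32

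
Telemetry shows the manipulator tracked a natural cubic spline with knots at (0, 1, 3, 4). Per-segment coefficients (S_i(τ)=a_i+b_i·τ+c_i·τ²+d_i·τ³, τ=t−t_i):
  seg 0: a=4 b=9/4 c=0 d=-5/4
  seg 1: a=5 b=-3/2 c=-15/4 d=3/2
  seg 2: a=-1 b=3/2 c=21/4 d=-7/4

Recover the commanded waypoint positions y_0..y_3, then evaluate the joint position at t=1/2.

y_0 = S_0(0) = a_0 = 4
y_1 = S_1(0) = a_1 = 5
y_2 = S_2(0) = a_2 = -1
y_3 = S_2(1) = 4
t_q=1/2 is in segment 0 (τ=1/2); S_0(τ)=159/32

y_0=4 y_1=5 y_2=-1 y_3=4
S(1/2) = 159/32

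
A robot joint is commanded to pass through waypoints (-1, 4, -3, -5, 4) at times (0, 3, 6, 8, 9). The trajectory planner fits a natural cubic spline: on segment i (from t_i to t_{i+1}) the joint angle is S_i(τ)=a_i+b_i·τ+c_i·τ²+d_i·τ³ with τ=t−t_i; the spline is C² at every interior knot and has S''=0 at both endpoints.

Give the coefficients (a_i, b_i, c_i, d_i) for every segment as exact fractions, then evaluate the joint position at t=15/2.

  seg 0: a=-1 b=797/309 c=0 d=-94/927
  seg 1: a=4 b=-49/309 c=-94/103 d=58/927
  seg 2: a=-3 b=-1219/309 c=-36/103 d=563/618
  seg 3: a=-5 b=1727/309 c=527/103 d=-527/309
S(15/2) = -10925/1648

Δ: Δ0=5/3, Δ1=-7/3, Δ2=-1, Δ3=9
row 1: diag=12, rhs=-24; c'=1/4, d'=-2
row 2: denom=10−3·1/4=37/4; d'=(8−3·-2)/(37/4)=56/37
row 3: denom=6−2·8/37=206/37; d'=(60−2·56/37)/(206/37)=1054/103
back: M3=1054/103
back: M2=56/37−8/37·1054/103=-72/103
back: M1=-2−1/4·-72/103=-188/103
M: M0=0, M1=-188/103, M2=-72/103, M3=1054/103, M4=0
seg 0: a=-1, c=M0/2=0, d=(M1−M0)/(6·3)=-94/927, b=Δ0−h0·(2M0+M1)/6=797/309
seg 1: a=4, c=M1/2=-94/103, d=(M2−M1)/(6·3)=58/927, b=Δ1−h1·(2M1+M2)/6=-49/309
seg 2: a=-3, c=M2/2=-36/103, d=(M3−M2)/(6·2)=563/618, b=Δ2−h2·(2M2+M3)/6=-1219/309
seg 3: a=-5, c=M3/2=527/103, d=(M4−M3)/(6·1)=-527/309, b=Δ3−h3·(2M3+M4)/6=1727/309
t_q=15/2 → seg 2, τ=3/2; S=-3+-1219/309·τ+-36/103·τ²+563/618·τ³=-10925/1648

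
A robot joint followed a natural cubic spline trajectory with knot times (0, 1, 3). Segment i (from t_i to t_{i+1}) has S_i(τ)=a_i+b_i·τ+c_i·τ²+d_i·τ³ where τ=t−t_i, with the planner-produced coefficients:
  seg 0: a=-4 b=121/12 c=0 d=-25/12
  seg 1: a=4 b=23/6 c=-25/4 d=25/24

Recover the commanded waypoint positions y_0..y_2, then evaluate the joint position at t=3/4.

y_0=-4 y_1=4 y_2=-5
S(3/4) = 687/256

y_0 = S_0(0) = a_0 = -4
y_1 = S_1(0) = a_1 = 4
y_2 = S_1(2) = -5
t_q=3/4 is in segment 0 (τ=3/4); S_0(τ)=687/256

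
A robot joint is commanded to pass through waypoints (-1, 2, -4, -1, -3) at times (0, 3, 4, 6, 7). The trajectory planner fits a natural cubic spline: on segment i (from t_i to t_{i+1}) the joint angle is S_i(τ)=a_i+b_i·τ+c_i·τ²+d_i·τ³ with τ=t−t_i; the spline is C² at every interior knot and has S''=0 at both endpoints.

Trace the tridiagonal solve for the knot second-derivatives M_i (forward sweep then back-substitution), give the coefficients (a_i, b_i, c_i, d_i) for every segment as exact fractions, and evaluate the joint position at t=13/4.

Δ: Δ0=1, Δ1=-6, Δ2=3/2, Δ3=-2
row 1: diag=8, rhs=-42; c'=1/8, d'=-21/4
row 2: denom=6−1·1/8=47/8; d'=(45−1·-21/4)/(47/8)=402/47
row 3: denom=6−2·16/47=250/47; d'=(-21−2·402/47)/(250/47)=-1791/250
back: M3=-1791/250
back: M2=402/47−16/47·-1791/250=1374/125
back: M1=-21/4−1/8·1374/125=-828/125
M: M0=0, M1=-828/125, M2=1374/125, M3=-1791/250, M4=0
seg 0: a=-1, c=M0/2=0, d=(M1−M0)/(6·3)=-46/125, b=Δ0−h0·(2M0+M1)/6=539/125
seg 1: a=2, c=M1/2=-414/125, d=(M2−M1)/(6·1)=367/125, b=Δ1−h1·(2M1+M2)/6=-703/125
seg 2: a=-4, c=M2/2=687/125, d=(M3−M2)/(6·2)=-1513/1000, b=Δ2−h2·(2M2+M3)/6=-86/25
seg 3: a=-1, c=M3/2=-1791/500, d=(M4−M3)/(6·1)=597/500, b=Δ3−h3·(2M3+M4)/6=97/250
t_q=13/4 → seg 1, τ=1/4; S=2+-703/125·τ+-414/125·τ²+367/125·τ³=3463/8000

  seg 0: a=-1 b=539/125 c=0 d=-46/125
  seg 1: a=2 b=-703/125 c=-414/125 d=367/125
  seg 2: a=-4 b=-86/25 c=687/125 d=-1513/1000
  seg 3: a=-1 b=97/250 c=-1791/500 d=597/500
S(13/4) = 3463/8000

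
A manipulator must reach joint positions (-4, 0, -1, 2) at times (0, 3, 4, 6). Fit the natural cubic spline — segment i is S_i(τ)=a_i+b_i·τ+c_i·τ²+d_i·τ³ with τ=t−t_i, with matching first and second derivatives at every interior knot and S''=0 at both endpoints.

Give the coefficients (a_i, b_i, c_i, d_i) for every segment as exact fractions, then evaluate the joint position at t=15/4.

  seg 0: a=-4 b=673/282 c=0 d=-11/94
  seg 1: a=0 b=-109/141 c=-99/94 d=233/282
  seg 2: a=-1 b=-113/282 c=67/47 d=-67/282
S(15/4) = -4955/6016

Δ: Δ0=4/3, Δ1=-1, Δ2=3/2
row 1: diag=8, rhs=-14; c'=1/8, d'=-7/4
row 2: denom=6−1·1/8=47/8; d'=(15−1·-7/4)/(47/8)=134/47
back: M2=134/47
back: M1=-7/4−1/8·134/47=-99/47
M: M0=0, M1=-99/47, M2=134/47, M3=0
seg 0: a=-4, c=M0/2=0, d=(M1−M0)/(6·3)=-11/94, b=Δ0−h0·(2M0+M1)/6=673/282
seg 1: a=0, c=M1/2=-99/94, d=(M2−M1)/(6·1)=233/282, b=Δ1−h1·(2M1+M2)/6=-109/141
seg 2: a=-1, c=M2/2=67/47, d=(M3−M2)/(6·2)=-67/282, b=Δ2−h2·(2M2+M3)/6=-113/282
t_q=15/4 → seg 1, τ=3/4; S=0+-109/141·τ+-99/94·τ²+233/282·τ³=-4955/6016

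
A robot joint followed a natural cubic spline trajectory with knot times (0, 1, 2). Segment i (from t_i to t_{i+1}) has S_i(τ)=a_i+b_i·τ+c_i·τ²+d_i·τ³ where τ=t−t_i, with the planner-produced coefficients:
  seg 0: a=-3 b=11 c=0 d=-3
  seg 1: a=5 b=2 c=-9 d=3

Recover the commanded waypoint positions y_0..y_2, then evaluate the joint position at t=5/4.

y_0 = S_0(0) = a_0 = -3
y_1 = S_1(0) = a_1 = 5
y_2 = S_1(1) = 1
t_q=5/4 is in segment 1 (τ=1/4); S_1(τ)=319/64

y_0=-3 y_1=5 y_2=1
S(5/4) = 319/64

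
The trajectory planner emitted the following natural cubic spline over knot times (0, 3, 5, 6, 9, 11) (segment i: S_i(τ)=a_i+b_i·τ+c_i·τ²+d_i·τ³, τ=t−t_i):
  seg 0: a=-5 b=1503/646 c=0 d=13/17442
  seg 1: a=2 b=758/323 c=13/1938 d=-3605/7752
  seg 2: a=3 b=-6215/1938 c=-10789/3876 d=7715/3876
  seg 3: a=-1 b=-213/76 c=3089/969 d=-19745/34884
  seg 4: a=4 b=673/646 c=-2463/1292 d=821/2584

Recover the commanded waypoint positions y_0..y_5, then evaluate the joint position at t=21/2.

y_0 = S_0(0) = a_0 = -5
y_1 = S_1(0) = a_1 = 2
y_2 = S_2(0) = a_2 = 3
y_3 = S_3(0) = a_3 = -1
y_4 = S_4(0) = a_4 = 4
y_5 = S_4(2) = 1
t_q=21/2 is in segment 4 (τ=3/2); S_4(τ)=48491/20672

y_0=-5 y_1=2 y_2=3 y_3=-1 y_4=4 y_5=1
S(21/2) = 48491/20672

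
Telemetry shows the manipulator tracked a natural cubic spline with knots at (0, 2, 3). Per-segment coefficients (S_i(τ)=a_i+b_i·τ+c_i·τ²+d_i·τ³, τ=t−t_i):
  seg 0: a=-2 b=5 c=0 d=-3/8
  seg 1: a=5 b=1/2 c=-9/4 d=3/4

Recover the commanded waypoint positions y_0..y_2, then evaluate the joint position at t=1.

y_0=-2 y_1=5 y_2=4
S(1) = 21/8

y_0 = S_0(0) = a_0 = -2
y_1 = S_1(0) = a_1 = 5
y_2 = S_1(1) = 4
t_q=1 is in segment 0 (τ=1); S_0(τ)=21/8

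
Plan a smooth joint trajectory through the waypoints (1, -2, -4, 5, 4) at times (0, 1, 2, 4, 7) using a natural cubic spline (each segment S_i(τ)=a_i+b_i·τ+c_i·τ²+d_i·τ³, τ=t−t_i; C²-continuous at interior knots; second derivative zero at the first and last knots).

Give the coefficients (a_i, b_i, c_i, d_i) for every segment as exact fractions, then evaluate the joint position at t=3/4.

Δ: Δ0=-3, Δ1=-2, Δ2=9/2, Δ3=-1/3
row 1: diag=4, rhs=6; c'=1/4, d'=3/2
row 2: denom=6−1·1/4=23/4; d'=(39−1·3/2)/(23/4)=150/23
row 3: denom=10−2·8/23=214/23; d'=(-29−2·150/23)/(214/23)=-967/214
back: M3=-967/214
back: M2=150/23−8/23·-967/214=866/107
back: M1=3/2−1/4·866/107=-56/107
M: M0=0, M1=-56/107, M2=866/107, M3=-967/214, M4=0
seg 0: a=1, c=M0/2=0, d=(M1−M0)/(6·1)=-28/321, b=Δ0−h0·(2M0+M1)/6=-935/321
seg 1: a=-2, c=M1/2=-28/107, d=(M2−M1)/(6·1)=461/321, b=Δ1−h1·(2M1+M2)/6=-1019/321
seg 2: a=-4, c=M2/2=433/107, d=(M3−M2)/(6·2)=-2699/2568, b=Δ2−h2·(2M2+M3)/6=196/321
seg 3: a=5, c=M3/2=-967/428, d=(M4−M3)/(6·3)=967/3852, b=Δ3−h3·(2M3+M4)/6=2687/642
t_q=3/4 → seg 0, τ=3/4; S=1+-935/321·τ+0·τ²+-28/321·τ³=-2091/1712

  seg 0: a=1 b=-935/321 c=0 d=-28/321
  seg 1: a=-2 b=-1019/321 c=-28/107 d=461/321
  seg 2: a=-4 b=196/321 c=433/107 d=-2699/2568
  seg 3: a=5 b=2687/642 c=-967/428 d=967/3852
S(3/4) = -2091/1712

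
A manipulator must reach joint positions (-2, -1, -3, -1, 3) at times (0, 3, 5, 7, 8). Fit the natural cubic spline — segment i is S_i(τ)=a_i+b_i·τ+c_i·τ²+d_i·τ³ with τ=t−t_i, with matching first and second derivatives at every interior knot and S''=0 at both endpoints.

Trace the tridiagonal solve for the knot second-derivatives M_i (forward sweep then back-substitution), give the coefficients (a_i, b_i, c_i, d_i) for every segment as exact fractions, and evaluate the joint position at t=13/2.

  seg 0: a=-2 b=263/312 c=0 d=-53/936
  seg 1: a=-1 b=-107/156 c=-53/104 d=55/312
  seg 2: a=-3 b=-95/156 c=57/104 d=5/39
  seg 3: a=-1 b=487/156 c=137/104 d=-137/312
S(13/2) = -935/416

Δ: Δ0=1/3, Δ1=-1, Δ2=1, Δ3=4
row 1: diag=10, rhs=-8; c'=1/5, d'=-4/5
row 2: denom=8−2·1/5=38/5; d'=(12−2·-4/5)/(38/5)=34/19
row 3: denom=6−2·5/19=104/19; d'=(18−2·34/19)/(104/19)=137/52
back: M3=137/52
back: M2=34/19−5/19·137/52=57/52
back: M1=-4/5−1/5·57/52=-53/52
M: M0=0, M1=-53/52, M2=57/52, M3=137/52, M4=0
seg 0: a=-2, c=M0/2=0, d=(M1−M0)/(6·3)=-53/936, b=Δ0−h0·(2M0+M1)/6=263/312
seg 1: a=-1, c=M1/2=-53/104, d=(M2−M1)/(6·2)=55/312, b=Δ1−h1·(2M1+M2)/6=-107/156
seg 2: a=-3, c=M2/2=57/104, d=(M3−M2)/(6·2)=5/39, b=Δ2−h2·(2M2+M3)/6=-95/156
seg 3: a=-1, c=M3/2=137/104, d=(M4−M3)/(6·1)=-137/312, b=Δ3−h3·(2M3+M4)/6=487/156
t_q=13/2 → seg 2, τ=3/2; S=-3+-95/156·τ+57/104·τ²+5/39·τ³=-935/416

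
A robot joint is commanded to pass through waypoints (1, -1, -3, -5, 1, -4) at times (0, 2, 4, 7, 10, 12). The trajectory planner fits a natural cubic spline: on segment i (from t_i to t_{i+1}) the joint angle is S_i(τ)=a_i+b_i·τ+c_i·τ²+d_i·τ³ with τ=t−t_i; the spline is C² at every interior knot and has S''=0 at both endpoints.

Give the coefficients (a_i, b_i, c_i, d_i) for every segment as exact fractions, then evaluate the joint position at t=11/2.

  seg 0: a=1 b=-4025/3858 c=0 d=167/15432
  seg 1: a=-1 b=-1762/1929 c=167/2572 d=-835/15432
  seg 2: a=-3 b=-5027/3858 c=-167/643 d=5461/34722
  seg 3: a=-5 b=2672/1929 c=4459/3858 d=-11005/34722
  seg 4: a=1 b=-917/3858 c=-1091/643 d=1091/3858
S(11/2) = -51523/10288

Δ: Δ0=-1, Δ1=-1, Δ2=-2/3, Δ3=2, Δ4=-5/2
row 1: diag=8, rhs=0; c'=1/4, d'=0
row 2: denom=10−2·1/4=19/2; d'=(2−2·0)/(19/2)=4/19
row 3: denom=12−3·6/19=210/19; d'=(16−3·4/19)/(210/19)=146/105
row 4: denom=10−3·19/70=643/70; d'=(-27−3·146/105)/(643/70)=-2182/643
back: M4=-2182/643
back: M3=146/105−19/70·-2182/643=4459/1929
back: M2=4/19−6/19·4459/1929=-334/643
back: M1=0−1/4·-334/643=167/1286
M: M0=0, M1=167/1286, M2=-334/643, M3=4459/1929, M4=-2182/643, M5=0
seg 0: a=1, c=M0/2=0, d=(M1−M0)/(6·2)=167/15432, b=Δ0−h0·(2M0+M1)/6=-4025/3858
seg 1: a=-1, c=M1/2=167/2572, d=(M2−M1)/(6·2)=-835/15432, b=Δ1−h1·(2M1+M2)/6=-1762/1929
seg 2: a=-3, c=M2/2=-167/643, d=(M3−M2)/(6·3)=5461/34722, b=Δ2−h2·(2M2+M3)/6=-5027/3858
seg 3: a=-5, c=M3/2=4459/3858, d=(M4−M3)/(6·3)=-11005/34722, b=Δ3−h3·(2M3+M4)/6=2672/1929
seg 4: a=1, c=M4/2=-1091/643, d=(M5−M4)/(6·2)=1091/3858, b=Δ4−h4·(2M4+M5)/6=-917/3858
t_q=11/2 → seg 2, τ=3/2; S=-3+-5027/3858·τ+-167/643·τ²+5461/34722·τ³=-51523/10288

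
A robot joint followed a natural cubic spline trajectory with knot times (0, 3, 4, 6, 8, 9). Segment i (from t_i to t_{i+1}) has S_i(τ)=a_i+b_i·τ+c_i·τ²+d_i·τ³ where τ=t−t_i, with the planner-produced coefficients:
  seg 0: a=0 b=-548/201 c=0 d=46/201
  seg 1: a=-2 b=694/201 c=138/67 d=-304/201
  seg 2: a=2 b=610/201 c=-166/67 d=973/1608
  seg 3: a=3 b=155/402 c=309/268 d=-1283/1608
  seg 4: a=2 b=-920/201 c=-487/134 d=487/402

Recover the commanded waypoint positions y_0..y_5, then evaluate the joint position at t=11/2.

y_0=0 y_1=-2 y_2=2 y_3=3 y_4=2 y_5=-5
S(11/2) = 12949/4288

y_0 = S_0(0) = a_0 = 0
y_1 = S_1(0) = a_1 = -2
y_2 = S_2(0) = a_2 = 2
y_3 = S_3(0) = a_3 = 3
y_4 = S_4(0) = a_4 = 2
y_5 = S_4(1) = -5
t_q=11/2 is in segment 2 (τ=3/2); S_2(τ)=12949/4288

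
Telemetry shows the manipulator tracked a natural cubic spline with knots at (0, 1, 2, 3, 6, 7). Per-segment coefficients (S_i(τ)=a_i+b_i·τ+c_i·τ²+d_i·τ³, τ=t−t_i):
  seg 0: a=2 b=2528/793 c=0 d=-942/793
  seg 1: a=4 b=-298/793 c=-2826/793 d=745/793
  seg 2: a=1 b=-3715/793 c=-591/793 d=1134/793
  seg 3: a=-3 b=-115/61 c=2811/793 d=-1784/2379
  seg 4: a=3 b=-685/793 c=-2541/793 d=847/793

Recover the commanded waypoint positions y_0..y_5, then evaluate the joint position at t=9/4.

y_0=2 y_1=4 y_2=1 y_3=-3 y_4=3 y_5=0
S(9/4) = -4959/25376

y_0 = S_0(0) = a_0 = 2
y_1 = S_1(0) = a_1 = 4
y_2 = S_2(0) = a_2 = 1
y_3 = S_3(0) = a_3 = -3
y_4 = S_4(0) = a_4 = 3
y_5 = S_4(1) = 0
t_q=9/4 is in segment 2 (τ=1/4); S_2(τ)=-4959/25376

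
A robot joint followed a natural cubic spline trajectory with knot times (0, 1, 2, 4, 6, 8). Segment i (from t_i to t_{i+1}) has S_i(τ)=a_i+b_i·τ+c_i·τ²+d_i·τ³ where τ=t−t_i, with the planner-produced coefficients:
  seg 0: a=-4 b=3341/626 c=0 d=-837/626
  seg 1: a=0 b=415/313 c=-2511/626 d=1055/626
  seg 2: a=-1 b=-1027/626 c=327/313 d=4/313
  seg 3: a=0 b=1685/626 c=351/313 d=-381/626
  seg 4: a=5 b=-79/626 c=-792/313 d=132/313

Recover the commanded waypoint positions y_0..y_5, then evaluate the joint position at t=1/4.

y_0 = S_0(0) = a_0 = -4
y_1 = S_1(0) = a_1 = 0
y_2 = S_2(0) = a_2 = -1
y_3 = S_3(0) = a_3 = 0
y_4 = S_4(0) = a_4 = 5
y_5 = S_4(2) = -2
t_q=1/4 is in segment 0 (τ=1/4); S_0(τ)=-107637/40064

y_0=-4 y_1=0 y_2=-1 y_3=0 y_4=5 y_5=-2
S(1/4) = -107637/40064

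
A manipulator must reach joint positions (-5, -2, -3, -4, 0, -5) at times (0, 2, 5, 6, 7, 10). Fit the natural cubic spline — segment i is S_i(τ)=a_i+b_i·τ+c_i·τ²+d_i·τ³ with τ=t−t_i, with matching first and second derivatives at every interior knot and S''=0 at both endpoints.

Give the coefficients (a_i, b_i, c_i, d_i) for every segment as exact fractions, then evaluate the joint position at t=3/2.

Δ: Δ0=3/2, Δ1=-1/3, Δ2=-1, Δ3=4, Δ4=-5/3
row 1: diag=10, rhs=-11; c'=3/10, d'=-11/10
row 2: denom=8−3·3/10=71/10; d'=(-4−3·-11/10)/(71/10)=-7/71
row 3: denom=4−1·10/71=274/71; d'=(30−1·-7/71)/(274/71)=2137/274
row 4: denom=8−1·71/274=2121/274; d'=(-34−1·2137/274)/(2121/274)=-11453/2121
back: M4=-11453/2121
back: M3=2137/274−71/274·-11453/2121=19510/2121
back: M2=-7/71−10/71·19510/2121=-2957/2121
back: M1=-11/10−3/10·-2957/2121=-482/707
M: M0=0, M1=-482/707, M2=-2957/2121, M3=19510/2121, M4=-11453/2121, M5=0
seg 0: a=-5, c=M0/2=0, d=(M1−M0)/(6·2)=-241/4242, b=Δ0−h0·(2M0+M1)/6=7327/4242
seg 1: a=-2, c=M1/2=-241/707, d=(M2−M1)/(6·3)=-1511/38178, b=Δ1−h1·(2M1+M2)/6=4435/4242
seg 2: a=-3, c=M2/2=-2957/4242, d=(M3−M2)/(6·1)=7489/4242, b=Δ2−h2·(2M2+M3)/6=-4387/2121
seg 3: a=-4, c=M3/2=9755/2121, d=(M4−M3)/(6·1)=-10321/4242, b=Δ3−h3·(2M3+M4)/6=2593/1414
seg 4: a=0, c=M4/2=-11453/4242, d=(M5−M4)/(6·3)=11453/38178, b=Δ4−h4·(2M4+M5)/6=7918/2121
t_q=3/2 → seg 0, τ=3/2; S=-5+7327/4242·τ+0·τ²+-241/4242·τ³=-4203/1616

  seg 0: a=-5 b=7327/4242 c=0 d=-241/4242
  seg 1: a=-2 b=4435/4242 c=-241/707 d=-1511/38178
  seg 2: a=-3 b=-4387/2121 c=-2957/4242 d=7489/4242
  seg 3: a=-4 b=2593/1414 c=9755/2121 d=-10321/4242
  seg 4: a=0 b=7918/2121 c=-11453/4242 d=11453/38178
S(3/2) = -4203/1616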